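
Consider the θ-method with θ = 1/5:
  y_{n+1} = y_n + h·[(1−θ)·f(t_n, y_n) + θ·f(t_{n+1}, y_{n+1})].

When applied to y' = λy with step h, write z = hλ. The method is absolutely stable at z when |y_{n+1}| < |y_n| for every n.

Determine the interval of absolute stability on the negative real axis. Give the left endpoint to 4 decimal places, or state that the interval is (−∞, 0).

On y'=λy, z=hλ:
  y_{n+1} = y_n + z·[4/5·y_n + 1/5·y_{n+1}] ⇒ (1 − 1/5z)y_{n+1} = (1 + 4/5z)y_n
  so R(z) = (1 + 4/5z)/(1 − 1/5z).

Solve |R(x)|<1 on ℝ⁻.
x=-1.14: |R|=0.0717
R=−1: 1+4/5x = −1+1/5x ⇒ -3/5x=2 ⇒ x=2/(-3/5)=-3.3333
Confirm numerically:
  x=-3.282: |R|=0.98141 <1
  x=-3.214: |R|=0.95642 <1
  x=-2.263: |R|=0.55790 <1
  x=-1.664: |R|=0.24850 <1
  x=-3.675: |R|=1.11816 >1
  x=-3.371: |R|=1.01350 >1
So |R|<1 on (-3.3333, 0).

(-3.3333, 0).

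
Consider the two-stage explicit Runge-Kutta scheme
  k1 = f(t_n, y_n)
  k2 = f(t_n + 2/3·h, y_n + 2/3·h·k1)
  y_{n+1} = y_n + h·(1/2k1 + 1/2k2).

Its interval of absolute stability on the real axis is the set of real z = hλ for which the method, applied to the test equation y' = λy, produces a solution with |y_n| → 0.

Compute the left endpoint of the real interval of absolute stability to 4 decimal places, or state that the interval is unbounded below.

z* = -3.0000.

With y'=λy (z=hλ):
  k1=λy_n ⇒ h·k1=z·y_n;  k2=λ(1+2/3z)y_n ⇒ h·k2=z(1+2/3z)y_n
  y_{n+1}/y_n = 1 + 1/2z + 1/2z(1+2/3z) = 1 + z + 1/3z²
  so R(z) = 1 + z + 1/3z².

Need |R(x)|<1, x<0.
x=-1.73: |R|=0.2676
R=1: x+1/3x²=0 ⇒ x=−3=-3.0000; min R=1−1/(4·1/3)=0.2500>−1
Confirm numerically:
  x=-2.879: |R|=0.88388 <1
  x=-2.756: |R|=0.77585 <1
  x=-2.098: |R|=0.36920 <1
  x=-1.814: |R|=0.28287 <1
  x=-3.570: |R|=1.67830 >1
  x=-3.276: |R|=1.30139 >1
So |R|<1 on (-3.0000, 0).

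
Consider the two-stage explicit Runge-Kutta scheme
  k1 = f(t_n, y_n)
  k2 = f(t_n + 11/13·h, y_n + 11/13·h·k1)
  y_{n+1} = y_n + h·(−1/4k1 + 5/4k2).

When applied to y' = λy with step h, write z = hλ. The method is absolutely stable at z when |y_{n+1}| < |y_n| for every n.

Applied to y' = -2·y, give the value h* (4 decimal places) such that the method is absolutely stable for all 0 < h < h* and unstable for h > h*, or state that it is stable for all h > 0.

Set f=λy, z=hλ:
  k1=λy_n ⇒ h·k1=z·y_n;  k2=λ(1+11/13z)y_n ⇒ h·k2=z(1+11/13z)y_n
  y_{n+1}/y_n = 1 − 1/4z + 5/4z(1+11/13z) = 1 + z + 55/52z²
  Hence R(z) = 1 + z + 55/52z².

Solve |R(x)|<1 on ℝ⁻.
x=-1.75: |R|=2.4892
R=1: x+55/52x²=0 ⇒ x=−52/55=-0.9455; min R=1−1/(4·55/52)=0.7636>−1
Confirm numerically:
  x=-0.652: |R|=0.79763 <1
  x=-0.393: |R|=0.77036 <1
  x=-0.392: |R|=0.77053 <1
  x=-1.399: |R|=1.67112 >1
  x=-1.334: |R|=1.54822 >1
  x=-1.297: |R|=1.48226 >1
Stable set (-0.9455, 0).

(-0.9455,0); λ=-2 ⇒ h* = (52/55)/2 = 0.4727.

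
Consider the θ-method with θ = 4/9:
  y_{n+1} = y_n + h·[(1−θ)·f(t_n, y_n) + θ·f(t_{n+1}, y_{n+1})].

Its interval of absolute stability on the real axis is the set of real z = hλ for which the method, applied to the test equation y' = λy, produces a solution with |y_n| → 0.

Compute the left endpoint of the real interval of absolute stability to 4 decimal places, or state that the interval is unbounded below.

z* = -18.0000.

Test eqn y'=λy, z=hλ:
  y_{n+1} = y_n + z·[5/9·y_n + 4/9·y_{n+1}] ⇒ (1 − 4/9z)y_{n+1} = (1 + 5/9z)y_n
  so R(z) = (1 + 5/9z)/(1 − 4/9z).

Find x<0 with |R(x)|<1.
x=-1.33: |R|=0.1641
R=−1: 1+5/9x = −1+4/9x ⇒ -1/9x=2 ⇒ x=2/(-1/9)=-18.0000
Confirm numerically:
  x=-16.431: |R|=0.97900 <1
  x=-10.102: |R|=0.84015 <1
  x=-7.346: |R|=0.72244 <1
  x=-18.563: |R|=1.00676 >1
  x=-18.360: |R|=1.00437 >1
  x=-18.166: |R|=1.00203 >1
Stable set (-18.0000, 0).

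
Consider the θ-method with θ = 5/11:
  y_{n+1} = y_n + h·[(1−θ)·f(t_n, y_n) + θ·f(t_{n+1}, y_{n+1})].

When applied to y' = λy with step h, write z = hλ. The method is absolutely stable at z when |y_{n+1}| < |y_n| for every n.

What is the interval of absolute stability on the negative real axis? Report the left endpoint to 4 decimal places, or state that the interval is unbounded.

z∈(-22.0000,0).

Set f=λy, z=hλ:
  y_{n+1} = y_n + z·[6/11·y_n + 5/11·y_{n+1}] ⇒ (1 − 5/11z)y_{n+1} = (1 + 6/11z)y_n
  ⇒ R(z) = (1 + 6/11z)/(1 − 5/11z).

Find x<0 with |R(x)|<1.
x=-1.15: |R|=0.2448
R=−1: 1+6/11x = −1+5/11x ⇒ -1/11x=2 ⇒ x=2/(-1/11)=-22.0000
Confirm numerically:
  x=-11.807: |R|=0.85446 <1
  x=-10.127: |R|=0.80737 <1
  x=-9.570: |R|=0.78879 <1
  x=-22.070: |R|=1.00058 >1
  x=-22.057: |R|=1.00047 >1
Stable set (-22.0000, 0).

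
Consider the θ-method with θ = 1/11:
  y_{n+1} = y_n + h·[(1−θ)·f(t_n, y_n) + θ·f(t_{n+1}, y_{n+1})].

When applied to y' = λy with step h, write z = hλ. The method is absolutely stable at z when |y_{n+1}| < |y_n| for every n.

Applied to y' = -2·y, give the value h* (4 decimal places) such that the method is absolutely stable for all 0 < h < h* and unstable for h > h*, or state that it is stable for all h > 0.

Test eqn y'=λy, z=hλ:
  y_{n+1} = y_n + z·[10/11·y_n + 1/11·y_{n+1}] ⇒ (1 − 1/11z)y_{n+1} = (1 + 10/11z)y_n
  ⇒ R(z) = (1 + 10/11z)/(1 − 1/11z).

Boundary: |R(x)|=1, x<0.
x=-0.73: |R|=0.3154
R=−1: 1+10/11x = −1+1/11x ⇒ -9/11x=2 ⇒ x=2/(-9/11)=-2.4444
Confirm numerically:
  x=-2.096: |R|=0.76054 <1
  x=-1.115: |R|=0.01238 <1
  x=-1.112: |R|=0.00991 <1
  x=-2.973: |R|=1.34044 >1
  x=-2.814: |R|=1.24077 >1
  x=-2.691: |R|=1.16208 >1
Stable set (-2.4444, 0).

(-2.4444,0); λ=-2 ⇒ h* = (22/9)/2 = 1.2222.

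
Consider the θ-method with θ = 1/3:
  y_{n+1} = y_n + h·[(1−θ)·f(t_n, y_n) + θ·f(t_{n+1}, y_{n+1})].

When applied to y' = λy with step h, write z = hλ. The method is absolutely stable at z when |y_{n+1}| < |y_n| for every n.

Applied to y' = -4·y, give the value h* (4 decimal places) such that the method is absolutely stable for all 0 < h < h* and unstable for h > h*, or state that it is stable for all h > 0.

On y'=λy, z=hλ:
  y_{n+1} = y_n + z·[2/3·y_n + 1/3·y_{n+1}] ⇒ (1 − 1/3z)y_{n+1} = (1 + 2/3z)y_n
  Hence R(z) = (1 + 2/3z)/(1 − 1/3z).

Need |R(x)|<1, x<0.
x=-1.53: |R|=0.0132
R=−1: 1+2/3x = −1+1/3x ⇒ -1/3x=2 ⇒ x=2/(-1/3)=-6.0000
Confirm numerically:
  x=-4.373: |R|=0.77933 <1
  x=-3.871: |R|=0.69015 <1
  x=-2.505: |R|=0.36512 <1
  x=-6.519: |R|=1.05452 >1
  x=-6.512: |R|=1.05383 >1
  x=-6.256: |R|=1.02766 >1
So |R|<1 on (-6.0000, 0).

(-6.0000,0); λ=-4 ⇒ h* = (6)/4 = 1.5000.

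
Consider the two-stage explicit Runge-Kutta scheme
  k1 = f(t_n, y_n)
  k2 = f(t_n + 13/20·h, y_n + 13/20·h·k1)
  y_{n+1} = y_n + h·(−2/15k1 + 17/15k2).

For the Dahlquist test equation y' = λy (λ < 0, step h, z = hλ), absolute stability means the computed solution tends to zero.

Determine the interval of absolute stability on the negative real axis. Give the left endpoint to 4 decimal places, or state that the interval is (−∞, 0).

z∈(-1.3575,0).

With y'=λy (z=hλ):
  k1=λy_n ⇒ h·k1=z·y_n;  k2=λ(1+13/20z)y_n ⇒ h·k2=z(1+13/20z)y_n
  y_{n+1}/y_n = 1 − 2/15z + 17/15z(1+13/20z) = 1 + z + 221/300z²
  Hence R(z) = 1 + z + 221/300z².

Find x<0 with |R(x)|<1.
x=-0.67: |R|=0.6607
R=1: x+221/300x²=0 ⇒ x=−300/221=-1.3575; min R=1−1/(4·221/300)=0.6606>−1
Confirm numerically:
  x=-1.318: |R|=0.96168 <1
  x=-1.137: |R|=0.81534 <1
  x=-1.004: |R|=0.73857 <1
  x=-0.584: |R|=0.66724 <1
  x=-1.919: |R|=1.79382 >1
  x=-1.850: |R|=1.67124 >1
Interval (-1.3575, 0).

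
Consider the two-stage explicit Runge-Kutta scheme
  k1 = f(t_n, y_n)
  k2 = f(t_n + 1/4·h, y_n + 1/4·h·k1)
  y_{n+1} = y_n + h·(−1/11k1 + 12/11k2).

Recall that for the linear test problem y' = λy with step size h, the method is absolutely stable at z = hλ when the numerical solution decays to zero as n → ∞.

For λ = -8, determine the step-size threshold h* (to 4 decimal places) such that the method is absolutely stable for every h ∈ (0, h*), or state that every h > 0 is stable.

Test eqn y'=λy, z=hλ:
  k1=λy_n ⇒ h·k1=z·y_n;  k2=λ(1+1/4z)y_n ⇒ h·k2=z(1+1/4z)y_n
  y_{n+1}/y_n = 1 − 1/11z + 12/11z(1+1/4z) = 1 + z + 3/11z²
  R(z) = 1 + z + 3/11z².

Need |R(x)|<1, x<0.
x=-1.51: |R|=0.1118
R=1: x+3/11x²=0 ⇒ x=−11/3=-3.6667; min R=1−1/(4·3/11)=0.0833>−1
Confirm numerically:
  x=-3.623: |R|=0.95685 <1
  x=-3.308: |R|=0.67642 <1
  x=-2.137: |R|=0.10848 <1
  x=-4.181: |R|=1.58648 >1
  x=-4.028: |R|=1.39694 >1
  x=-3.968: |R|=1.32610 >1
Stable set (-3.6667, 0).

(-3.6667,0); λ=-8 ⇒ h* = (11/3)/8 = 0.4583.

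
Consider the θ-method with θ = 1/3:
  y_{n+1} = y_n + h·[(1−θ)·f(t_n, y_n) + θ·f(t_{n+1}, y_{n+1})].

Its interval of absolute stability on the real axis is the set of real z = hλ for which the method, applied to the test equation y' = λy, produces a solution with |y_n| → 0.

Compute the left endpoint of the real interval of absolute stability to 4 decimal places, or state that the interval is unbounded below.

left endpoint -6.0000.

With y'=λy (z=hλ):
  y_{n+1} = y_n + z·[2/3·y_n + 1/3·y_{n+1}] ⇒ (1 − 1/3z)y_{n+1} = (1 + 2/3z)y_n
  ⇒ R(z) = (1 + 2/3z)/(1 − 1/3z).

Need |R(x)|<1, x<0.
x=-1.45: |R|=0.0225
R=−1: 1+2/3x = −1+1/3x ⇒ -1/3x=2 ⇒ x=2/(-1/3)=-6.0000
Confirm numerically:
  x=-5.841: |R|=0.98202 <1
  x=-3.986: |R|=0.71171 <1
  x=-2.559: |R|=0.38100 <1
  x=-6.391: |R|=1.04164 >1
  x=-6.346: |R|=1.03702 >1
Interval (-6.0000, 0).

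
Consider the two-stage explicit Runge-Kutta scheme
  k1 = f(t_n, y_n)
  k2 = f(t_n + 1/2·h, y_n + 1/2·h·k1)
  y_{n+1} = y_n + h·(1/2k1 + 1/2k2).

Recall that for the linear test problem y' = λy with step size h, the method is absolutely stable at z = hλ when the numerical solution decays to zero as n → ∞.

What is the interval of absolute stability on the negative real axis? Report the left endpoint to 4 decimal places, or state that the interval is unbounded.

On y'=λy, z=hλ:
  k1=λy_n ⇒ h·k1=z·y_n;  k2=λ(1+1/2z)y_n ⇒ h·k2=z(1+1/2z)y_n
  y_{n+1}/y_n = 1 + 1/2z + 1/2z(1+1/2z) = 1 + z + 1/4z²
  ⇒ R(z) = 1 + z + 1/4z².

Solve |R(x)|<1 on ℝ⁻.
x=-1.27: |R|=0.1332
R=1: x+1/4x²=0 ⇒ x=−4=-4.0000; min R=1−1/(4·1/4)=0.0000>−1
Confirm numerically:
  x=-2.984: |R|=0.24206 <1
  x=-2.831: |R|=0.17264 <1
  x=-2.601: |R|=0.09030 <1
  x=-2.295: |R|=0.02176 <1
  x=-4.434: |R|=1.48109 >1
  x=-4.373: |R|=1.40778 >1
  x=-4.332: |R|=1.35956 >1
Stable set (-4.0000, 0).

z∈(-4.0000,0).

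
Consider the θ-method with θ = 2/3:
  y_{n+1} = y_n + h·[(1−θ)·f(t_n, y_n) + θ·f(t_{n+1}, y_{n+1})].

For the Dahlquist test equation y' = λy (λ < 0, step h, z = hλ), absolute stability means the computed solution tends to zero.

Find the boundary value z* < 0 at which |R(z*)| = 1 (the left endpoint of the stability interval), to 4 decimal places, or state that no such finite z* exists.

Test eqn y'=λy, z=hλ:
  y_{n+1} = y_n + z·[1/3·y_n + 2/3·y_{n+1}] ⇒ (1 − 2/3z)y_{n+1} = (1 + 1/3z)y_n
  so R(z) = (1 + 1/3z)/(1 − 2/3z).

Solve |R(x)|<1 on ℝ⁻.
x=-0.72: |R|=0.5135
x=-2: |R|=0.1429
x=-10: |R|=0.3043
x=-100: |R|=0.4778
θ=2/3≥1/2 ⇒ |1+1/3x|<|1−2/3x| ∀x<0 ⇒ interval (−∞,0).

unbounded; (−∞, 0).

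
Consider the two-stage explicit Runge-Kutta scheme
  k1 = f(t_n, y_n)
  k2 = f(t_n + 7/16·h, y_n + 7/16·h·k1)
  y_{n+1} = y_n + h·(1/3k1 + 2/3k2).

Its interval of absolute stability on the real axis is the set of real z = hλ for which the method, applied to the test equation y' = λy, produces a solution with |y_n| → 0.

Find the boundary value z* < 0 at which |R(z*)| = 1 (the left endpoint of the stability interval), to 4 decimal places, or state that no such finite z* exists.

With y'=λy (z=hλ):
  k1=λy_n ⇒ h·k1=z·y_n;  k2=λ(1+7/16z)y_n ⇒ h·k2=z(1+7/16z)y_n
  y_{n+1}/y_n = 1 + 1/3z + 2/3z(1+7/16z) = 1 + z + 7/24z²
  ⇒ R(z) = 1 + z + 7/24z².

Boundary: |R(x)|=1, x<0.
x=-1.12: |R|=0.2459
R=1: x+7/24x²=0 ⇒ x=−24/7=-3.4286; min R=1−1/(4·7/24)=0.1429>−1
Confirm numerically:
  x=-2.999: |R|=0.62425 <1
  x=-2.739: |R|=0.44912 <1
  x=-2.019: |R|=0.16994 <1
  x=-1.930: |R|=0.15643 <1
  x=-3.921: |R|=1.56315 >1
  x=-3.809: |R|=1.42264 >1
  x=-3.689: |R|=1.28021 >1
Interval (-3.4286, 0).

left endpoint -3.4286.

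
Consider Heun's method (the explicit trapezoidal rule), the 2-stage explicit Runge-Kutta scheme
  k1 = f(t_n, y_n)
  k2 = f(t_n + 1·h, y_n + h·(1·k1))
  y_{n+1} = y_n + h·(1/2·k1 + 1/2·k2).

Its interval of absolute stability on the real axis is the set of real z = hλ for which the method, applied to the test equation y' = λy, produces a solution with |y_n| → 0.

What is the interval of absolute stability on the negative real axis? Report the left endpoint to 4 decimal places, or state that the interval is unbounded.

With y'=λy (z=hλ):
  order 2, 2-stage ⇒ R(z)=1+z+z^2/2
  (e.g. R(-0.98)=0.50020, |R|=0.50020)

Find x<0 with |R(x)|<1.
x=-0.98: |R|=0.5002
|R(-2.29)|=1.3321 |R(-1.94)|=0.9418 |R(-1.85)|=0.8613
Bisect:
  x_lo=-2.6174 |R|=1.8080  x_hi=-0.1021 |R|=0.9031
  mid=-1.35977 |R|=0.56472 →hi
  mid=-1.98858 |R|=0.98865 →hi
  mid=-2.30299 |R|=1.34889 →lo
  mid=-2.14579 |R|=1.15641 →lo
  mid=-2.06719 |R|=1.06944 →lo
  mid=-2.02788 |R|=1.02827 →lo
  mid=-2.00823 |R|=1.00827 →lo
  mid=-1.99841 |R|=0.99841 →hi
  mid=-2.00332 |R|=1.00333 →lo
  mid=-2.00087 |R|=1.00087 →lo
  ...
  [-2.00010,-1.99994] ⇒ x*=-2.0000
Interval (-2.0000, 0).

(-2.0000, 0).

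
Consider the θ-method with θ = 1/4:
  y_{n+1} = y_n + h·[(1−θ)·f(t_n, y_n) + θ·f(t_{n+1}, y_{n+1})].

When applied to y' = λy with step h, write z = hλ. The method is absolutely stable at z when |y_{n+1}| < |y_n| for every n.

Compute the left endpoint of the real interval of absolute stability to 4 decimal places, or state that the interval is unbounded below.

Set f=λy, z=hλ:
  y_{n+1} = y_n + z·[3/4·y_n + 1/4·y_{n+1}] ⇒ (1 − 1/4z)y_{n+1} = (1 + 3/4z)y_n
  Hence R(z) = (1 + 3/4z)/(1 − 1/4z).

Boundary: |R(x)|=1, x<0.
x=-1.76: |R|=0.2222
R=−1: 1+3/4x = −1+1/4x ⇒ -1/2x=2 ⇒ x=2/(-1/2)=-4.0000
Confirm numerically:
  x=-3.803: |R|=0.94951 <1
  x=-3.155: |R|=0.76380 <1
  x=-1.813: |R|=0.24755 <1
  x=-4.528: |R|=1.12383 >1
  x=-4.273: |R|=1.06600 >1
  x=-4.060: |R|=1.01489 >1
So |R|<1 on (-4.0000, 0).

left endpoint -4.0000.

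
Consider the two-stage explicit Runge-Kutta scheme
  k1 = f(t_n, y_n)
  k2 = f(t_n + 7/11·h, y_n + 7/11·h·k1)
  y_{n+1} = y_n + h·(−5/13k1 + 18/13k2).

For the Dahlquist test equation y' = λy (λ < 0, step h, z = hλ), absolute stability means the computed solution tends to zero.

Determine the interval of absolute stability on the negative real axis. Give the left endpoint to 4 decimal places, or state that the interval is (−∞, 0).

With y'=λy (z=hλ):
  k1=λy_n ⇒ h·k1=z·y_n;  k2=λ(1+7/11z)y_n ⇒ h·k2=z(1+7/11z)y_n
  y_{n+1}/y_n = 1 − 5/13z + 18/13z(1+7/11z) = 1 + z + 126/143z²
  ⇒ R(z) = 1 + z + 126/143z².

Solve |R(x)|<1 on ℝ⁻.
x=-1.52: |R|=1.5157
R=1: x+126/143x²=0 ⇒ x=−143/126=-1.1349; min R=1−1/(4·126/143)=0.7163>−1
Confirm numerically:
  x=-0.982: |R|=0.86768 <1
  x=-0.908: |R|=0.81845 <1
  x=-0.890: |R|=0.80793 <1
  x=-0.604: |R|=0.71745 <1
  x=-1.647: |R|=1.74313 >1
  x=-1.464: |R|=1.42450 >1
  x=-1.315: |R|=1.20865 >1
Stable set (-1.1349, 0).

(-1.1349, 0).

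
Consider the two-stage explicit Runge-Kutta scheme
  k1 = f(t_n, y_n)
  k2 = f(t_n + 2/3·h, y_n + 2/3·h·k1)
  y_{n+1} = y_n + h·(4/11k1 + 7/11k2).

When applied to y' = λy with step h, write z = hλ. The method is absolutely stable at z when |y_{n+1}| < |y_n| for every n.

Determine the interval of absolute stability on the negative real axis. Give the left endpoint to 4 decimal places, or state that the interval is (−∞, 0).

With y'=λy (z=hλ):
  k1=λy_n ⇒ h·k1=z·y_n;  k2=λ(1+2/3z)y_n ⇒ h·k2=z(1+2/3z)y_n
  y_{n+1}/y_n = 1 + 4/11z + 7/11z(1+2/3z) = 1 + z + 14/33z²
  Hence R(z) = 1 + z + 14/33z².

Find x<0 with |R(x)|<1.
x=-0.36: |R|=0.6950
R=1: x+14/33x²=0 ⇒ x=−33/14=-2.3571; min R=1−1/(4·14/33)=0.4107>−1
Confirm numerically:
  x=-2.143: |R|=0.80531 <1
  x=-2.011: |R|=0.70469 <1
  x=-1.705: |R|=0.52828 <1
  x=-1.491: |R|=0.45213 <1
  x=-2.864: |R|=1.61585 >1
  x=-2.755: |R|=1.46501 >1
  x=-2.432: |R|=1.07723 >1
Stable set (-2.3571, 0).

z∈(-2.3571,0).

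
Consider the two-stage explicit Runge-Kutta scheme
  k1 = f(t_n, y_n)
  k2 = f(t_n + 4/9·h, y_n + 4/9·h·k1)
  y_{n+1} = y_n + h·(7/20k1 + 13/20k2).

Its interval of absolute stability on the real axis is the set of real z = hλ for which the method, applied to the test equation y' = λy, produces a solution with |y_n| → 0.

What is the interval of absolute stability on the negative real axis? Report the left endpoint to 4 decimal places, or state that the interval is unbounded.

(-3.4615, 0).

With y'=λy (z=hλ):
  k1=λy_n ⇒ h·k1=z·y_n;  k2=λ(1+4/9z)y_n ⇒ h·k2=z(1+4/9z)y_n
  y_{n+1}/y_n = 1 + 7/20z + 13/20z(1+4/9z) = 1 + z + 13/45z²
  so R(z) = 1 + z + 13/45z².

Need |R(x)|<1, x<0.
x=-1.08: |R|=0.2570
R=1: x+13/45x²=0 ⇒ x=−45/13=-3.4615; min R=1−1/(4·13/45)=0.1346>−1
Confirm numerically:
  x=-2.952: |R|=0.56547 <1
  x=-2.557: |R|=0.33183 <1
  x=-2.003: |R|=0.15602 <1
  x=-3.653: |R|=1.20205 >1
  x=-3.649: |R|=1.19761 >1
  x=-3.567: |R|=1.10867 >1
Interval (-3.4615, 0).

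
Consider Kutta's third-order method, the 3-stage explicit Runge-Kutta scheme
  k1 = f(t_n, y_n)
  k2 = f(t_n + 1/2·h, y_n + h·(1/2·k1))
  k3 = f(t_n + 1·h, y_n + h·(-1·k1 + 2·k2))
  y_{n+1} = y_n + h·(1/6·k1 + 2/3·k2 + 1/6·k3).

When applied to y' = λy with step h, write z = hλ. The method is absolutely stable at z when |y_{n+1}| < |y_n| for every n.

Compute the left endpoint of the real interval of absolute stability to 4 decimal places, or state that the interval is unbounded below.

z* = -2.5127.

On y'=λy, z=hλ:
  order 3, 3-stage ⇒ R(z)=1+z+z^2/2+z^3/6
  (e.g. R(-1.11)=0.27811, |R|=0.27811)

Solve |R(x)|<1 on ℝ⁻.
x=-1.11: |R|=0.2781
|R(-1.74)|=0.1042 |R(-1.39)|=0.1284 |R(-1.18)|=0.2424
Bisect:
  x_lo=-3.2832 |R|=2.7921  x_hi=-0.2650 |R|=0.7670
  mid=-1.77414 |R|=0.13106 →hi
  mid=-2.52870 |R|=1.02642 →lo
  mid=-2.15142 |R|=0.49680 →hi
  mid=-2.34006 |R|=0.73776 →hi
  mid=-2.43438 |R|=0.87571 →hi
  mid=-2.48154 |R|=0.94942 →hi
  mid=-2.50512 |R|=0.98750 →hi
  mid=-2.51691 |R|=1.00685 →lo
  mid=-2.51101 |R|=0.99715 →hi
  ...
  [-2.51285,-2.51267] ⇒ x*=-2.5127
Stable set (-2.5127, 0).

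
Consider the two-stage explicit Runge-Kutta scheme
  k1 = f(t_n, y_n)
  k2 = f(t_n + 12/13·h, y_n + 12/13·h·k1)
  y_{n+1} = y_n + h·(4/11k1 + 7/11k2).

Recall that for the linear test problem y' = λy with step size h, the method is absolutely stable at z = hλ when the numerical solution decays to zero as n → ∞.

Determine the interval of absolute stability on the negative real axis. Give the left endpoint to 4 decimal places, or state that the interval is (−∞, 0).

With y'=λy (z=hλ):
  k1=λy_n ⇒ h·k1=z·y_n;  k2=λ(1+12/13z)y_n ⇒ h·k2=z(1+12/13z)y_n
  y_{n+1}/y_n = 1 + 4/11z + 7/11z(1+12/13z) = 1 + z + 84/143z²
  R(z) = 1 + z + 84/143z².

Solve |R(x)|<1 on ℝ⁻.
x=-0.77: |R|=0.5783
R=1: x+84/143x²=0 ⇒ x=−143/84=-1.7024; min R=1−1/(4·84/143)=0.5744>−1
Confirm numerically:
  x=-1.463: |R|=0.79428 <1
  x=-1.342: |R|=0.71591 <1
  x=-0.772: |R|=0.57809 <1
  x=-1.834: |R|=1.14180 >1
  x=-1.772: |R|=1.07247 >1
Stable set (-1.7024, 0).

(-1.7024, 0).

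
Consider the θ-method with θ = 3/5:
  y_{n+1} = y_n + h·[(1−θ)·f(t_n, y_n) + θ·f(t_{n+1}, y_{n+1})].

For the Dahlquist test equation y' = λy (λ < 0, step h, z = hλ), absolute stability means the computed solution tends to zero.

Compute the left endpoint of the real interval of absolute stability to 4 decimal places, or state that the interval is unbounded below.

On y'=λy, z=hλ:
  y_{n+1} = y_n + z·[2/5·y_n + 3/5·y_{n+1}] ⇒ (1 − 3/5z)y_{n+1} = (1 + 2/5z)y_n
  R(z) = (1 + 2/5z)/(1 − 3/5z).

Find x<0 with |R(x)|<1.
x=-1.33: |R|=0.2603
x=-2: |R|=0.0909
x=-10: |R|=0.4286
x=-100: |R|=0.6393
θ=3/5≥1/2 ⇒ |1+2/5x|<|1−3/5x| ∀x<0 ⇒ interval (−∞,0).

unbounded; (−∞, 0).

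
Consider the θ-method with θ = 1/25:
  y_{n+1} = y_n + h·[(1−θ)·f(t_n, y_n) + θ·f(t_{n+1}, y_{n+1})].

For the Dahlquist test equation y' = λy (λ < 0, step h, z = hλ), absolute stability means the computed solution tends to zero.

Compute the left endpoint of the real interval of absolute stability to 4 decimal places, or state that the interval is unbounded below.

On y'=λy, z=hλ:
  y_{n+1} = y_n + z·[24/25·y_n + 1/25·y_{n+1}] ⇒ (1 − 1/25z)y_{n+1} = (1 + 24/25z)y_n
  Hence R(z) = (1 + 24/25z)/(1 − 1/25z).

Boundary: |R(x)|=1, x<0.
x=-1.16: |R|=0.1086
R=−1: 1+24/25x = −1+1/25x ⇒ -23/25x=2 ⇒ x=2/(-23/25)=-2.1739
Confirm numerically:
  x=-1.720: |R|=0.60928 <1
  x=-1.414: |R|=0.33831 <1
  x=-1.384: |R|=0.31140 <1
  x=-0.999: |R|=0.03939 <1
  x=-2.694: |R|=1.43193 >1
  x=-2.304: |R|=1.10958 >1
  x=-2.199: |R|=1.02121 >1
Stable set (-2.1739, 0).

z* = -2.1739.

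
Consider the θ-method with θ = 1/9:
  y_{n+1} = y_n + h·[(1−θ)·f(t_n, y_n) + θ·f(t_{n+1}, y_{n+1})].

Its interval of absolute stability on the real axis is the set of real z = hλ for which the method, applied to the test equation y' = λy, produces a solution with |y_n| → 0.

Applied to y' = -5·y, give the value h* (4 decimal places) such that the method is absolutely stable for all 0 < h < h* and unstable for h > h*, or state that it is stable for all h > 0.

(-2.5714,0); λ=-5 ⇒ h* = (18/7)/5 = 0.5143.

On y'=λy, z=hλ:
  y_{n+1} = y_n + z·[8/9·y_n + 1/9·y_{n+1}] ⇒ (1 − 1/9z)y_{n+1} = (1 + 8/9z)y_n
  R(z) = (1 + 8/9z)/(1 − 1/9z).

Find x<0 with |R(x)|<1.
x=-0.35: |R|=0.6631
R=−1: 1+8/9x = −1+1/9x ⇒ -7/9x=2 ⇒ x=2/(-7/9)=-2.5714
Confirm numerically:
  x=-2.507: |R|=0.96081 <1
  x=-2.090: |R|=0.69612 <1
  x=-1.457: |R|=0.25399 <1
  x=-2.751: |R|=1.10697 >1
  x=-2.623: |R|=1.03106 >1
Stable set (-2.5714, 0).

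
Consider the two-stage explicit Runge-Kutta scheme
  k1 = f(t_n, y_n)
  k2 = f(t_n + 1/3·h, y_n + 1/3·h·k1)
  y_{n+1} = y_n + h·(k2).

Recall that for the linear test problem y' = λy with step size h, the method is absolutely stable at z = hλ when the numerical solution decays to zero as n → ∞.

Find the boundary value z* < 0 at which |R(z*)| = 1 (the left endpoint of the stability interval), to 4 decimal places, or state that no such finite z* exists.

With y'=λy (z=hλ):
  k1=λy_n ⇒ h·k1=z·y_n;  k2=λ(1+1/3z)y_n ⇒ h·k2=z(1+1/3z)y_n
  y_{n+1}/y_n = 1 + z(1+1/3z) = 1 + z + 1/3z²
  Hence R(z) = 1 + z + 1/3z².

Need |R(x)|<1, x<0.
x=-1.43: |R|=0.2516
R=1: x+1/3x²=0 ⇒ x=−3=-3.0000; min R=1−1/(4·1/3)=0.2500>−1
Confirm numerically:
  x=-2.561: |R|=0.62524 <1
  x=-1.855: |R|=0.29201 <1
  x=-1.670: |R|=0.25963 <1
  x=-3.377: |R|=1.42438 >1
  x=-3.363: |R|=1.40692 >1
  x=-3.291: |R|=1.31923 >1
So |R|<1 on (-3.0000, 0).

left endpoint -3.0000.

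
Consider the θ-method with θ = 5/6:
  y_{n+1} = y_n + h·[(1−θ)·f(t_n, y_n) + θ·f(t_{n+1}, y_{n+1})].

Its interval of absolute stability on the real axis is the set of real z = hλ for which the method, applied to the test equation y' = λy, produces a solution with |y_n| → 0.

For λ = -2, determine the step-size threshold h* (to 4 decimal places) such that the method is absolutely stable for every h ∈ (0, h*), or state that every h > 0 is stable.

unbounded; (−∞, 0). Any h>0 works for λ=-2.

Test eqn y'=λy, z=hλ:
  y_{n+1} = y_n + z·[1/6·y_n + 5/6·y_{n+1}] ⇒ (1 − 5/6z)y_{n+1} = (1 + 1/6z)y_n
  so R(z) = (1 + 1/6z)/(1 − 5/6z).

Find x<0 with |R(x)|<1.
x=-1.37: |R|=0.3603
x=-2: |R|=0.2500
x=-10: |R|=0.0714
x=-100: |R|=0.1858
θ=5/6≥1/2 ⇒ |1+1/6x|<|1−5/6x| ∀x<0 ⇒ interval (−∞,0).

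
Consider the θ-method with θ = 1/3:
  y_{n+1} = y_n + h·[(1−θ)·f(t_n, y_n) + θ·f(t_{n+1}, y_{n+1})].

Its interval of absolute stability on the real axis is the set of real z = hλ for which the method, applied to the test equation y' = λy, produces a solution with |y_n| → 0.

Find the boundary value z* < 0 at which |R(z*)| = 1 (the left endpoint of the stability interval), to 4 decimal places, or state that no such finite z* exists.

With y'=λy (z=hλ):
  y_{n+1} = y_n + z·[2/3·y_n + 1/3·y_{n+1}] ⇒ (1 − 1/3z)y_{n+1} = (1 + 2/3z)y_n
  so R(z) = (1 + 2/3z)/(1 − 1/3z).

Need |R(x)|<1, x<0.
x=-0.64: |R|=0.4725
R=−1: 1+2/3x = −1+1/3x ⇒ -1/3x=2 ⇒ x=2/(-1/3)=-6.0000
Confirm numerically:
  x=-4.950: |R|=0.86792 <1
  x=-3.593: |R|=0.63492 <1
  x=-3.487: |R|=0.61261 <1
  x=-2.714: |R|=0.42492 <1
  x=-6.502: |R|=1.05283 >1
  x=-6.471: |R|=1.04973 >1
  x=-6.080: |R|=1.00881 >1
Interval (-6.0000, 0).

z* = -6.0000.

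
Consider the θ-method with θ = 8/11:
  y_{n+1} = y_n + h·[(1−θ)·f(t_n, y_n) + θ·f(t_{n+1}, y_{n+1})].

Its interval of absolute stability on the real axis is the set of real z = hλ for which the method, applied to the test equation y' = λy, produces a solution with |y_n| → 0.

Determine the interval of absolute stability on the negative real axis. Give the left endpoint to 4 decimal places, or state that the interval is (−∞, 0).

With y'=λy (z=hλ):
  y_{n+1} = y_n + z·[3/11·y_n + 8/11·y_{n+1}] ⇒ (1 − 8/11z)y_{n+1} = (1 + 3/11z)y_n
  Hence R(z) = (1 + 3/11z)/(1 − 8/11z).

Need |R(x)|<1, x<0.
x=-1.12: |R|=0.3828
x=-2: |R|=0.1852
x=-10: |R|=0.2088
x=-100: |R|=0.3564
θ=8/11≥1/2 ⇒ |1+3/11x|<|1−8/11x| ∀x<0 ⇒ unbounded interval.

(−∞, 0) — no finite endpoint.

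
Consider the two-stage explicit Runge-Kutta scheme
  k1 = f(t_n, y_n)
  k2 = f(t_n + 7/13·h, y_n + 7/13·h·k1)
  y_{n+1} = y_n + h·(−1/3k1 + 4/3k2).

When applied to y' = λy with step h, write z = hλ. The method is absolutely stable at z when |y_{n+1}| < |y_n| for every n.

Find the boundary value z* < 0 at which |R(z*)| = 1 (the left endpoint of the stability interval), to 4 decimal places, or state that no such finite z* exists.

left endpoint -1.3929.

Set f=λy, z=hλ:
  k1=λy_n ⇒ h·k1=z·y_n;  k2=λ(1+7/13z)y_n ⇒ h·k2=z(1+7/13z)y_n
  y_{n+1}/y_n = 1 − 1/3z + 4/3z(1+7/13z) = 1 + z + 28/39z²
  ⇒ R(z) = 1 + z + 28/39z².

Need |R(x)|<1, x<0.
x=-0.92: |R|=0.6877
R=1: x+28/39x²=0 ⇒ x=−39/28=-1.3929; min R=1−1/(4·28/39)=0.6518>−1
Confirm numerically:
  x=-0.924: |R|=0.68897 <1
  x=-0.784: |R|=0.65729 <1
  x=-0.778: |R|=0.65656 <1
  x=-0.698: |R|=0.65179 <1
  x=-1.572: |R|=1.20218 >1
  x=-1.492: |R|=1.10620 >1
So |R|<1 on (-1.3929, 0).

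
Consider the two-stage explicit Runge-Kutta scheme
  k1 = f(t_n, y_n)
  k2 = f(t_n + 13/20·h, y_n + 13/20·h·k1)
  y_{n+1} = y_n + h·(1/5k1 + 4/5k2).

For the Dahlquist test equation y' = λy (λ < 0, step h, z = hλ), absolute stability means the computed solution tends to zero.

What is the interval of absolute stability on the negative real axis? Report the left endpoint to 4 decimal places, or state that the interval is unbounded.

(-1.9231, 0).

Set f=λy, z=hλ:
  k1=λy_n ⇒ h·k1=z·y_n;  k2=λ(1+13/20z)y_n ⇒ h·k2=z(1+13/20z)y_n
  y_{n+1}/y_n = 1 + 1/5z + 4/5z(1+13/20z) = 1 + z + 13/25z²
  so R(z) = 1 + z + 13/25z².

Boundary: |R(x)|=1, x<0.
x=-0.8: |R|=0.5328
R=1: x+13/25x²=0 ⇒ x=−25/13=-1.9231; min R=1−1/(4·13/25)=0.5192>−1
Confirm numerically:
  x=-1.793: |R|=0.87872 <1
  x=-1.247: |R|=0.56160 <1
  x=-0.774: |R|=0.53752 <1
  x=-2.299: |R|=1.44941 >1
  x=-2.172: |R|=1.28114 >1
Stable set (-1.9231, 0).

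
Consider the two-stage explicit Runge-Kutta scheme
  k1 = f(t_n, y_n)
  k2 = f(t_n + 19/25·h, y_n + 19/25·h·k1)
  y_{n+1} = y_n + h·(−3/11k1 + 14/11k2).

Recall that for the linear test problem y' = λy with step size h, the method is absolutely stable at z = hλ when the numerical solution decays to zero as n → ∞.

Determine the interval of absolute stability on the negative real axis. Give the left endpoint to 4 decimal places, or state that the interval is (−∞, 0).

z∈(-1.0338,0).

With y'=λy (z=hλ):
  k1=λy_n ⇒ h·k1=z·y_n;  k2=λ(1+19/25z)y_n ⇒ h·k2=z(1+19/25z)y_n
  y_{n+1}/y_n = 1 − 3/11z + 14/11z(1+19/25z) = 1 + z + 266/275z²
  R(z) = 1 + z + 266/275z².

Boundary: |R(x)|=1, x<0.
x=-1.13: |R|=1.1051
R=1: x+266/275x²=0 ⇒ x=−275/266=-1.0338; min R=1−1/(4·266/275)=0.7415>−1
Confirm numerically:
  x=-0.952: |R|=0.92464 <1
  x=-0.902: |R|=0.88498 <1
  x=-0.728: |R|=0.78464 <1
  x=-0.578: |R|=0.74515 <1
  x=-1.327: |R|=1.37630 >1
  x=-1.105: |R|=1.07606 >1
So |R|<1 on (-1.0338, 0).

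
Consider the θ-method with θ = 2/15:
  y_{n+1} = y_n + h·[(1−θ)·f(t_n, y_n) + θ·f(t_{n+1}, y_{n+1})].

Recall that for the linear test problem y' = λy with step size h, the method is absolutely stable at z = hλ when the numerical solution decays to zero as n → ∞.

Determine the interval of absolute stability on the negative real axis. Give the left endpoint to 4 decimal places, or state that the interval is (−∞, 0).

z∈(-2.7273,0).

Set f=λy, z=hλ:
  y_{n+1} = y_n + z·[13/15·y_n + 2/15·y_{n+1}] ⇒ (1 − 2/15z)y_{n+1} = (1 + 13/15z)y_n
  so R(z) = (1 + 13/15z)/(1 − 2/15z).

Solve |R(x)|<1 on ℝ⁻.
x=-0.8: |R|=0.2771
R=−1: 1+13/15x = −1+2/15x ⇒ -11/15x=2 ⇒ x=2/(-11/15)=-2.7273
Confirm numerically:
  x=-2.047: |R|=0.60810 <1
  x=-2.029: |R|=0.59697 <1
  x=-1.130: |R|=0.01796 <1
  x=-3.268: |R|=1.27619 >1
  x=-3.061: |R|=1.17380 >1
  x=-2.950: |R|=1.11722 >1
Stable set (-2.7273, 0).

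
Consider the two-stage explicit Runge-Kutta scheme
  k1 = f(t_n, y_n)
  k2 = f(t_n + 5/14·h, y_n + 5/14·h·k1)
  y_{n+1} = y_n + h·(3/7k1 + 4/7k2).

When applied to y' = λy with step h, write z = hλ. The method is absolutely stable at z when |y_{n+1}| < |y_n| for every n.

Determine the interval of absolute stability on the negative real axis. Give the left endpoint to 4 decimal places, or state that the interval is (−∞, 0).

With y'=λy (z=hλ):
  k1=λy_n ⇒ h·k1=z·y_n;  k2=λ(1+5/14z)y_n ⇒ h·k2=z(1+5/14z)y_n
  y_{n+1}/y_n = 1 + 3/7z + 4/7z(1+5/14z) = 1 + z + 10/49z²
  so R(z) = 1 + z + 10/49z².

Solve |R(x)|<1 on ℝ⁻.
x=-1.69: |R|=0.1071
R=1: x+10/49x²=0 ⇒ x=−49/10=-4.9000; min R=1−1/(4·10/49)=-0.2250>−1
Confirm numerically:
  x=-4.227: |R|=0.41943 <1
  x=-3.681: |R|=0.08426 <1
  x=-2.289: |R|=0.21971 <1
  x=-5.477: |R|=1.64494 >1
  x=-5.161: |R|=1.27490 >1
So |R|<1 on (-4.9000, 0).

(-4.9000, 0).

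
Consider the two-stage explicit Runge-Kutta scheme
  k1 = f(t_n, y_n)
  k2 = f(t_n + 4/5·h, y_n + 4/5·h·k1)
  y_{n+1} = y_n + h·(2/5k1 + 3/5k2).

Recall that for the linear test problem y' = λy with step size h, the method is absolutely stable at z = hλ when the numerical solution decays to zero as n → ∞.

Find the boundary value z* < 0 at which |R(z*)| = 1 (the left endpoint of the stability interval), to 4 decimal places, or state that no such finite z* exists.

left endpoint -2.0833.

Test eqn y'=λy, z=hλ:
  k1=λy_n ⇒ h·k1=z·y_n;  k2=λ(1+4/5z)y_n ⇒ h·k2=z(1+4/5z)y_n
  y_{n+1}/y_n = 1 + 2/5z + 3/5z(1+4/5z) = 1 + z + 12/25z²
  Hence R(z) = 1 + z + 12/25z².

Need |R(x)|<1, x<0.
x=-1.67: |R|=0.6687
R=1: x+12/25x²=0 ⇒ x=−25/12=-2.0833; min R=1−1/(4·12/25)=0.4792>−1
Confirm numerically:
  x=-1.903: |R|=0.83528 <1
  x=-1.873: |R|=0.81090 <1
  x=-1.024: |R|=0.47932 <1
  x=-0.964: |R|=0.48206 <1
  x=-2.433: |R|=1.40835 >1
  x=-2.252: |R|=1.18232 >1
Stable set (-2.0833, 0).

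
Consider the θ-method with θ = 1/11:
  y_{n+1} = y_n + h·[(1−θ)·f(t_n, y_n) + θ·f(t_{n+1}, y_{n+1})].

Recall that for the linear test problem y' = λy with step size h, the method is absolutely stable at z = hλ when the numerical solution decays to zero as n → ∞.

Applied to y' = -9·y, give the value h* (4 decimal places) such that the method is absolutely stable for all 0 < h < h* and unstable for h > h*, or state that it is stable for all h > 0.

Test eqn y'=λy, z=hλ:
  y_{n+1} = y_n + z·[10/11·y_n + 1/11·y_{n+1}] ⇒ (1 − 1/11z)y_{n+1} = (1 + 10/11z)y_n
  R(z) = (1 + 10/11z)/(1 − 1/11z).

Need |R(x)|<1, x<0.
x=-1.21: |R|=0.0901
R=−1: 1+10/11x = −1+1/11x ⇒ -9/11x=2 ⇒ x=2/(-9/11)=-2.4444
Confirm numerically:
  x=-1.602: |R|=0.39835 <1
  x=-1.360: |R|=0.21036 <1
  x=-1.308: |R|=0.16900 <1
  x=-1.191: |R|=0.07465 <1
  x=-2.852: |R|=1.26480 >1
  x=-2.587: |R|=1.09443 >1
  x=-2.477: |R|=1.02174 >1
So |R|<1 on (-2.4444, 0).

(-2.4444,0); λ=-9 ⇒ h* = (22/9)/9 = 0.2716.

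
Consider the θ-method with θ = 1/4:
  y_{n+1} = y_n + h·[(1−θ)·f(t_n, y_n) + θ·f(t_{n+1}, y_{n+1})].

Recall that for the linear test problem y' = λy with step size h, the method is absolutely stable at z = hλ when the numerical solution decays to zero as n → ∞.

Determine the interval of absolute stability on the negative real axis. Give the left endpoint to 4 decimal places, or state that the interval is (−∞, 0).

On y'=λy, z=hλ:
  y_{n+1} = y_n + z·[3/4·y_n + 1/4·y_{n+1}] ⇒ (1 − 1/4z)y_{n+1} = (1 + 3/4z)y_n
  Hence R(z) = (1 + 3/4z)/(1 − 1/4z).

Boundary: |R(x)|=1, x<0.
x=-0.71: |R|=0.3970
R=−1: 1+3/4x = −1+1/4x ⇒ -1/2x=2 ⇒ x=2/(-1/2)=-4.0000
Confirm numerically:
  x=-2.805: |R|=0.64879 <1
  x=-2.771: |R|=0.63698 <1
  x=-1.890: |R|=0.28353 <1
  x=-4.594: |R|=1.13824 >1
  x=-4.529: |R|=1.12405 >1
  x=-4.201: |R|=1.04902 >1
Interval (-4.0000, 0).

(-4.0000, 0).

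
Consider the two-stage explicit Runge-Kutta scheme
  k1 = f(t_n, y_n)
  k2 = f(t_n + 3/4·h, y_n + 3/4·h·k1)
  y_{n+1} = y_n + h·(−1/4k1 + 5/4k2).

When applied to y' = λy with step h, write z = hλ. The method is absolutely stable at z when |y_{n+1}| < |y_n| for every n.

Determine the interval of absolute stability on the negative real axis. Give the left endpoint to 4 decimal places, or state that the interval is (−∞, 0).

Test eqn y'=λy, z=hλ:
  k1=λy_n ⇒ h·k1=z·y_n;  k2=λ(1+3/4z)y_n ⇒ h·k2=z(1+3/4z)y_n
  y_{n+1}/y_n = 1 − 1/4z + 5/4z(1+3/4z) = 1 + z + 15/16z²
  so R(z) = 1 + z + 15/16z².

Solve |R(x)|<1 on ℝ⁻.
x=-1.77: |R|=2.1671
R=1: x+15/16x²=0 ⇒ x=−16/15=-1.0667; min R=1−1/(4·15/16)=0.7333>−1
Confirm numerically:
  x=-1.001: |R|=0.93838 <1
  x=-0.619: |R|=0.74021 <1
  x=-0.597: |R|=0.73713 <1
  x=-1.665: |R|=1.93396 >1
  x=-1.444: |R|=1.51082 >1
  x=-1.088: |R|=1.02176 >1
Interval (-1.0667, 0).

(-1.0667, 0).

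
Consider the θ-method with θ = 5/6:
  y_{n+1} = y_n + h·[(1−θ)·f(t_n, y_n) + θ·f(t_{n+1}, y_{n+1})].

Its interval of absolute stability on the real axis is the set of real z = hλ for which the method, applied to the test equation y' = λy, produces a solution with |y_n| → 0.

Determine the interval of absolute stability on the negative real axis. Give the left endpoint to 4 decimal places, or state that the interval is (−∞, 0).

Set f=λy, z=hλ:
  y_{n+1} = y_n + z·[1/6·y_n + 5/6·y_{n+1}] ⇒ (1 − 5/6z)y_{n+1} = (1 + 1/6z)y_n
  ⇒ R(z) = (1 + 1/6z)/(1 − 5/6z).

Boundary: |R(x)|=1, x<0.
x=-1.7: |R|=0.2966
x=-2: |R|=0.2500
x=-10: |R|=0.0714
x=-100: |R|=0.1858
θ=5/6≥1/2 ⇒ |1+1/6x|<|1−5/6x| ∀x<0 ⇒ interval (−∞,0).

unbounded; (−∞, 0).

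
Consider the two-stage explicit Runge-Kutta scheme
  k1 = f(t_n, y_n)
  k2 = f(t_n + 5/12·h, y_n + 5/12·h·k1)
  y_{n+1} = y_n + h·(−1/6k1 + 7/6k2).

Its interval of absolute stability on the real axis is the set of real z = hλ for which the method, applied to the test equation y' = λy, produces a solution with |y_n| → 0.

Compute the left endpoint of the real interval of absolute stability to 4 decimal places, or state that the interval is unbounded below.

Set f=λy, z=hλ:
  k1=λy_n ⇒ h·k1=z·y_n;  k2=λ(1+5/12z)y_n ⇒ h·k2=z(1+5/12z)y_n
  y_{n+1}/y_n = 1 − 1/6z + 7/6z(1+5/12z) = 1 + z + 35/72z²
  Hence R(z) = 1 + z + 35/72z².

Solve |R(x)|<1 on ℝ⁻.
x=-0.63: |R|=0.5629
R=1: x+35/72x²=0 ⇒ x=−72/35=-2.0571; min R=1−1/(4·35/72)=0.4857>−1
Confirm numerically:
  x=-1.684: |R|=0.69454 <1
  x=-1.505: |R|=0.59605 <1
  x=-1.426: |R|=0.56250 <1
  x=-1.150: |R|=0.49288 <1
  x=-2.632: |R|=1.73550 >1
  x=-2.559: |R|=1.62429 >1
So |R|<1 on (-2.0571, 0).

z* = -2.0571.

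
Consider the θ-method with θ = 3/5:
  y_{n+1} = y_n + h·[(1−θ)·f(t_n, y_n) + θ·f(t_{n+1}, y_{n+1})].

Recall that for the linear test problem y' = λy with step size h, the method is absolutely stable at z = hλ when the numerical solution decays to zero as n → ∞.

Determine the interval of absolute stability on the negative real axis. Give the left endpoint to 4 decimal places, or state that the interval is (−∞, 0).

unbounded; (−∞, 0).

On y'=λy, z=hλ:
  y_{n+1} = y_n + z·[2/5·y_n + 3/5·y_{n+1}] ⇒ (1 − 3/5z)y_{n+1} = (1 + 2/5z)y_n
  ⇒ R(z) = (1 + 2/5z)/(1 − 3/5z).

Solve |R(x)|<1 on ℝ⁻.
x=-1.52: |R|=0.2050
x=-2: |R|=0.0909
x=-10: |R|=0.4286
x=-100: |R|=0.6393
θ=3/5≥1/2 ⇒ |1+2/5x|<|1−3/5x| ∀x<0 ⇒ interval (−∞,0).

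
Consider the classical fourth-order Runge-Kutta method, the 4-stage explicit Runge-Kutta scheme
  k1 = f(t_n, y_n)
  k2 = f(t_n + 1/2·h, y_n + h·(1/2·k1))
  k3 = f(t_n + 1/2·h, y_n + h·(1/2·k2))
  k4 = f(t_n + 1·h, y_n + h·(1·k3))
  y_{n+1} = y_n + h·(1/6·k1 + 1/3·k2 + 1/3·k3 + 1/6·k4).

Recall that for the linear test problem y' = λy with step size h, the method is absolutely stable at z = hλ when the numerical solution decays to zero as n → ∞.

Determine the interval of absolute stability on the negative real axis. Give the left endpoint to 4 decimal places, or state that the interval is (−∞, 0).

With y'=λy (z=hλ):
  order 4, 4-stage ⇒ R(z)=1+z+z^2/2+z^3/6+z^4/24
  (e.g. R(-1.7)=0.27417, |R|=0.27417)

Solve |R(x)|<1 on ℝ⁻.
x=-1.7: |R|=0.2742
|R(-3)|=1.3750 |R(-2.7)|=0.8788 |R(-2.03)|=0.3438
Bisect:
  x_lo=-3.4128 |R|=2.4384  x_hi=-0.0579 |R|=0.9437
  mid=-1.73540 |R|=0.27726 →hi
  mid=-2.57412 |R|=0.72558 →hi
  mid=-2.99348 |R|=1.36202 →lo
  mid=-2.78380 |R|=0.99776 →hi
  mid=-2.88864 |R|=1.16733 →lo
  mid=-2.83622 |R|=1.07954 →lo
  mid=-2.81001 |R|=1.03791 →lo
  mid=-2.79691 |R|=1.01765 →lo
  ...
  [-2.78544,-2.78524] ⇒ x*=-2.7853
Interval (-2.7853, 0).

z∈(-2.7853,0).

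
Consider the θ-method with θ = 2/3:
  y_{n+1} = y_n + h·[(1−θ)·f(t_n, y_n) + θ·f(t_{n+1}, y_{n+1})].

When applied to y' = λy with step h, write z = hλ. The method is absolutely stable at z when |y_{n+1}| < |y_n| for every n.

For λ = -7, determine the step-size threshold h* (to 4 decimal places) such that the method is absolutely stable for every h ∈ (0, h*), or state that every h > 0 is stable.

With y'=λy (z=hλ):
  y_{n+1} = y_n + z·[1/3·y_n + 2/3·y_{n+1}] ⇒ (1 − 2/3z)y_{n+1} = (1 + 1/3z)y_n
  so R(z) = (1 + 1/3z)/(1 − 2/3z).

Solve |R(x)|<1 on ℝ⁻.
x=-0.93: |R|=0.4259
x=-2: |R|=0.1429
x=-10: |R|=0.3043
x=-100: |R|=0.4778
θ=2/3≥1/2 ⇒ |1+1/3x|<|1−2/3x| ∀x<0 ⇒ interval (−∞,0).

unbounded; (−∞, 0). Any h>0 works for λ=-7.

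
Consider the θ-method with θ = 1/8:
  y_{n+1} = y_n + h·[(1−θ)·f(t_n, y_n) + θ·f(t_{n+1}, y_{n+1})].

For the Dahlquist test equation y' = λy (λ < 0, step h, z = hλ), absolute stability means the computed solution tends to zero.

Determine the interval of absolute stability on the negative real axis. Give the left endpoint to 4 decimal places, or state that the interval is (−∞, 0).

z∈(-2.6667,0).

With y'=λy (z=hλ):
  y_{n+1} = y_n + z·[7/8·y_n + 1/8·y_{n+1}] ⇒ (1 − 1/8z)y_{n+1} = (1 + 7/8z)y_n
  R(z) = (1 + 7/8z)/(1 − 1/8z).

Solve |R(x)|<1 on ℝ⁻.
x=-0.78: |R|=0.2893
R=−1: 1+7/8x = −1+1/8x ⇒ -3/4x=2 ⇒ x=2/(-3/4)=-2.6667
Confirm numerically:
  x=-1.482: |R|=0.25037 <1
  x=-1.466: |R|=0.23896 <1
  x=-1.297: |R|=0.11606 <1
  x=-2.823: |R|=1.08667 >1
  x=-2.813: |R|=1.08120 >1
Stable set (-2.6667, 0).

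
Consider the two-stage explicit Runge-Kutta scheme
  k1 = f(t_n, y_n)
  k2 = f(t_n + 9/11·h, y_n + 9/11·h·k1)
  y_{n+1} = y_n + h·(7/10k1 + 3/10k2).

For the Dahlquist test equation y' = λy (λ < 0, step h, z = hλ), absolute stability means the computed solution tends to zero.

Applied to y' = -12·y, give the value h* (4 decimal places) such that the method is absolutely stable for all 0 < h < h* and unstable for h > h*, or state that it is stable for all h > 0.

(-4.0741,0); λ=-12 ⇒ h* = (110/27)/12 = 0.3395.

On y'=λy, z=hλ:
  k1=λy_n ⇒ h·k1=z·y_n;  k2=λ(1+9/11z)y_n ⇒ h·k2=z(1+9/11z)y_n
  y_{n+1}/y_n = 1 + 7/10z + 3/10z(1+9/11z) = 1 + z + 27/110z²
  R(z) = 1 + z + 27/110z².

Solve |R(x)|<1 on ℝ⁻.
x=-0.42: |R|=0.6233
R=1: x+27/110x²=0 ⇒ x=−110/27=-4.0741; min R=1−1/(4·27/110)=-0.0185>−1
Confirm numerically:
  x=-3.562: |R|=0.55229 <1
  x=-2.289: |R|=0.00294 <1
  x=-2.253: |R|=0.00707 <1
  x=-4.632: |R|=1.63433 >1
  x=-4.556: |R|=1.53893 >1
  x=-4.459: |R|=1.42129 >1
Interval (-4.0741, 0).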